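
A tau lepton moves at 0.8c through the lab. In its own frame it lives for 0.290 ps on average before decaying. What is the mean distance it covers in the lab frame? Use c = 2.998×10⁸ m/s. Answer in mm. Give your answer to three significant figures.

γ = 1/√(1 − β²) = 1/√(1 − 0.64) = 1/√0.36 = 1/0.6 = 1.6667.
Lab-frame lifetime: Δt = γτ = 1.6667 × 0.290 ps = 0.48334 ps.
Distance: d = vΔt = 0.8 × 2.998×10⁸ m/s × 4.8334×10^-13 s = 1.16×10^-4 m = 0.116 mm.

0.116 mm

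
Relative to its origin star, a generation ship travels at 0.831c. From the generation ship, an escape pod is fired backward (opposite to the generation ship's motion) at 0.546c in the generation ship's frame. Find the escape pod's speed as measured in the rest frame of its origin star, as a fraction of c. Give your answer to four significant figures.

0.5217c

In units of c, u = (u' + v)/(1 + u'v) with u' = −0.546 and v = 0.831.
Numerator: −0.546 + 0.831 = 0.285. Denominator: 1 + (−0.546)(0.831) = 0.546274.
u = 0.285/0.546274 = 0.52172, so the speed is 0.5217c.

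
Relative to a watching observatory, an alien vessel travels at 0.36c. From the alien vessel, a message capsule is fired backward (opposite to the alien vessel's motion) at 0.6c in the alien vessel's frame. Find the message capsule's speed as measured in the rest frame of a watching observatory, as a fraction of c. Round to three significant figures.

0.306c

Relativistic velocity addition: u = (u' + v)/(1 + u'v/c²), with u' = −0.6c and v = 0.36c.
Numerator: −0.6 + 0.36 = −0.24. Denominator: 1 + (−0.6)(0.36) = 0.784.
u = −0.24/0.784 = −0.30612, so the speed is 0.306c.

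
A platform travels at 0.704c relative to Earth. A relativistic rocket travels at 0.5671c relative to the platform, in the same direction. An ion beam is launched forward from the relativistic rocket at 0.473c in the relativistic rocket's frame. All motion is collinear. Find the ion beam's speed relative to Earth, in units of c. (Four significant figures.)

0.9662c

First combine the ion beam and relativistic rocket (S''→S'): u₁ = (0.473 + 0.5671)/(1 + 0.473×0.5671) = 1.0401/1.2682383 = 0.82011.
Then combine with the platform (S'→S): u = (0.82011 + 0.704)/(1 + 0.82011×0.704) = 1.52411/1.57735744 = 0.96624.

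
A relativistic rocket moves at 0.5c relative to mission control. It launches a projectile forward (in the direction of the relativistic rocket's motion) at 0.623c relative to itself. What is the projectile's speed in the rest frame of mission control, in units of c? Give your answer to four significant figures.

0.8563c

Relativistic velocity addition: u = (u' + v)/(1 + u'v/c²), with u' = 0.623c and v = 0.5c.
Numerator: 0.623 + 0.5 = 1.123. Denominator: 1 + (0.623)(0.5) = 1.3115.
u = 1.123/1.3115 = 0.85627, so the speed is 0.8563c.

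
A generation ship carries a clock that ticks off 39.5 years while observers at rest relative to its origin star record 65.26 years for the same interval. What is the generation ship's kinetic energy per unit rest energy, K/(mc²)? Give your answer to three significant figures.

0.652

From Δt = γΔτ: γ = 65.26/39.5 = 1.65215.
Since K = (γ−1)mc², K/(mc²) = 1.65215 − 1 = 0.652.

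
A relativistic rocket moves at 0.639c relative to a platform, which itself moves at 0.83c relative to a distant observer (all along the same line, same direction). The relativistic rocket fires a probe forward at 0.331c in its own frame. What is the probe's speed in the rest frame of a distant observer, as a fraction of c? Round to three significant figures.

0.980c

First combine the probe and relativistic rocket (S''→S'): u₁ = (0.331 + 0.639)/(1 + 0.331×0.639) = 0.97/1.211509 = 0.80065.
Then combine with the platform (S'→S): u = (0.80065 + 0.83)/(1 + 0.80065×0.83) = 1.63065/1.6645395 = 0.97964.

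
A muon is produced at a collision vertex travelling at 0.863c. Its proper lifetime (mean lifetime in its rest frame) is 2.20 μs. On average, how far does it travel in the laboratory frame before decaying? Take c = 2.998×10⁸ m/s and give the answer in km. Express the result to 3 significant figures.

1.13 km

β² = 0.744769, so γ = 1/√0.255231 = 1.9794.
Lab-frame lifetime: Δt = γτ = 1.9794 × 2.20 μs = 4.3547 μs.
Distance: d = vΔt = 0.863 × 2.998×10⁸ m/s × 4.3547×10^-6 s = 1130 m = 1.13 km.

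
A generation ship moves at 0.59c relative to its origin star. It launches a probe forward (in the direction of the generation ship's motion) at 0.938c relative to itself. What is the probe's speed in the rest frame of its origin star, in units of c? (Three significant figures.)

Relativistic velocity addition: u = (u' + v)/(1 + u'v/c²), with u' = 0.938c and v = 0.59c.
Numerator: 0.938 + 0.59 = 1.528. Denominator: 1 + (0.938)(0.59) = 1.55342.
u = 1.528/1.55342 = 0.98364, so the speed is 0.984c.

0.984c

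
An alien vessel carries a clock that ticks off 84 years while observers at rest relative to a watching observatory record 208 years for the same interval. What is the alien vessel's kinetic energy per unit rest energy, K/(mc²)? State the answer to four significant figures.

1.476

The time-dilation ratio gives γ = 208/84 = 2.47619.
K/(mc²) = γ − 1 = 2.47619 − 1 = 1.476.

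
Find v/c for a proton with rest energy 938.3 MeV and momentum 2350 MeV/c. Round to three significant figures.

βγ = pc/(mc²) = 2350/938.3 = 2.5045.
Since γ² = 1 + (βγ)² = 7.27252, γ = √7.27252 = 2.69676, and β = (βγ)/γ = 2.5045/2.69676 = 0.929.

0.929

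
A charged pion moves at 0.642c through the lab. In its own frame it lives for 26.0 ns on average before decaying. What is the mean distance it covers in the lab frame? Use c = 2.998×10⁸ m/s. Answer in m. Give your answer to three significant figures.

6.53 m

With β = 0.642, γ = 1/√(1 − 0.642²) = 1/√0.587836 = 1.3043.
Lab-frame lifetime: Δt = γτ = 1.3043 × 26.0 ns = 33.912 ns.
Distance: d = vΔt = 0.642 × 2.998×10⁸ m/s × 3.3912×10^-8 s = 6.53 m.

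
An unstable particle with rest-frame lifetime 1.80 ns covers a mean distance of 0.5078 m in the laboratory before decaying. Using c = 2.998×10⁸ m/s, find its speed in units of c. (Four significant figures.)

0.6853c

d = βγcτ ⇒ βγ = d/(cτ) = 0.5078 m / (0.53964 m) = 0.941.
β = (βγ)/√(1+(βγ)²) = 0.941/√1.885481 = 0.6853.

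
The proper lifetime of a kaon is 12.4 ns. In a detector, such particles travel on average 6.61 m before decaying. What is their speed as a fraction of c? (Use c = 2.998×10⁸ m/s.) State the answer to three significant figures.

Lab distance = (lab lifetime)·v = γτ·βc, so βγ = d/(cτ) = 6.610/(2.998×10⁸ × 1.240×10^-8) = 1.7781.
With βγ = 1.7781: γ² = 1 + (βγ)² = 4.16164, and β = (βγ)/γ = 1.7781/2.04001 = 0.872.

0.872c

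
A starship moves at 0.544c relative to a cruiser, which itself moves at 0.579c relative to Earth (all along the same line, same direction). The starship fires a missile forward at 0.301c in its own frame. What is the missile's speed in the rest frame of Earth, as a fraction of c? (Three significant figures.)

0.919c

Apply u = (u'+v)/(1+u'v) twice. Missile in the cruiser frame: (0.301+0.544)/(1+0.301·0.544) = 0.845/1.163744 = 0.7261c.
That velocity, transformed to the rest frame of Earth: (0.7261+0.579)/(1+0.7261·0.579) = 1.3051/1.4204119 = 0.91882c.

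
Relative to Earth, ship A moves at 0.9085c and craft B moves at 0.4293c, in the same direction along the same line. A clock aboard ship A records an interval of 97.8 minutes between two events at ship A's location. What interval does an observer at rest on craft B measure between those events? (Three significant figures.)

Speed of ship A in craft B's frame: u = (v_A − v_B)/(1 − v_A v_B/c²) = (0.9085 − 0.4293)/(1 − 0.9085×0.4293) = 0.4792/0.60998095 = 0.7856; |u| = 0.7856c.
γ for this relative speed: γ = 1/√(1 − 0.617167) = 1.6162.
Ship A's interval is proper; time dilation gives Δt_B = γΔτ = 1.6162 × 97.8 minutes = 158 minutes.

158 minutes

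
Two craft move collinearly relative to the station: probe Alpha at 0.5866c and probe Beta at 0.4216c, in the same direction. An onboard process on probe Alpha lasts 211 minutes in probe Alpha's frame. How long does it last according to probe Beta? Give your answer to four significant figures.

Speed of probe Alpha in probe Beta's frame: u = (v_A − v_B)/(1 − v_A v_B/c²) = (0.5866 − 0.4216)/(1 − 0.5866×0.4216) = 0.165/0.75268944 = 0.21921; |u| = 0.21921c.
γ for this relative speed: γ = 1/√(1 − 0.048053) = 1.0249.
The clock on probe Alpha records proper time, so probe Beta measures Δt = γΔτ = 1.0249 × 211 = 216.3 minutes.

216.3 minutes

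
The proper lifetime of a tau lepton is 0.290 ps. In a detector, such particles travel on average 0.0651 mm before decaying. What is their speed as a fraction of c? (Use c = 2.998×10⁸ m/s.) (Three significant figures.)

0.599c

Let x = d/(cτ) = 6.510×10^-5 m / (2.998×10⁸ m/s × 2.900×10^-13 s) = 0.74878. Since d = βγcτ, x = βγ = β/√(1−β²).
Solving: β² = x²/(1+x²) = 0.560671/1.560671 = 0.35925, so β = 0.599.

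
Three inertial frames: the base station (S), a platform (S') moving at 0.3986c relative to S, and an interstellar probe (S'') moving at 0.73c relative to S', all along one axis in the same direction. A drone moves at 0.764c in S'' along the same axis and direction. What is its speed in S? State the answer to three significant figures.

First combine the drone and interstellar probe (S''→S'): u₁ = (0.764 + 0.73)/(1 + 0.764×0.73) = 1.494/1.55772 = 0.95909.
Then combine with the platform (S'→S): u = (0.95909 + 0.3986)/(1 + 0.95909×0.3986) = 1.35769/1.382293274 = 0.9822.

0.982c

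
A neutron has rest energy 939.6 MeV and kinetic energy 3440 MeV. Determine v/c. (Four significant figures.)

0.9767

K = (γ−1)mc², so γ = 1 + 3440/939.6 = 4.6611.
Then v/c = √(1 − γ⁻²) = √(1 − 0.0460281) = √0.9539719 = 0.9767.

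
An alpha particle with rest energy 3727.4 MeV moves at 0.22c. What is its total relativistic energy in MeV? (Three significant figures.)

3820 MeV

β² = 0.0484, so γ = 1/√0.9516 = 1.0251.
Total energy: E = γmc² = 1.0251 × 3727.4 MeV = 3820 MeV.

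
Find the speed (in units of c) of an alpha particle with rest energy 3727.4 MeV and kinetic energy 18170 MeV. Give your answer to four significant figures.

0.9854c

K = (γ−1)mc², so γ = 1 + 18170/3727.4 = 5.8747.
Then v/c = √(1 − γ⁻²) = √(1 − 0.0289753) = √0.9710247 = 0.9854.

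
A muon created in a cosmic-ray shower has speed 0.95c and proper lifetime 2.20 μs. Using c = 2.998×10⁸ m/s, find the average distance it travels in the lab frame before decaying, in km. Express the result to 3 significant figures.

With β = 0.95, γ = 1/√(1 − 0.95²) = 1/√0.0975 = 3.2026.
Lab-frame lifetime: Δt = γτ = 3.2026 × 2.20 μs = 7.0457 μs.
Distance: d = vΔt = 0.95 × 2.998×10⁸ m/s × 7.0457×10^-6 s = 2010 m = 2.01 km.

2.01 km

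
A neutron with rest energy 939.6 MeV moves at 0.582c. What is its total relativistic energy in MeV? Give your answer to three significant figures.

1160 MeV

γ = 1/√(1 − β²) = 1/√(1 − 0.338724) = 1/√0.661276 = 1/0.813189 = 1.2297.
Total energy: E = γmc² = 1.2297 × 939.6 MeV = 1160 MeV.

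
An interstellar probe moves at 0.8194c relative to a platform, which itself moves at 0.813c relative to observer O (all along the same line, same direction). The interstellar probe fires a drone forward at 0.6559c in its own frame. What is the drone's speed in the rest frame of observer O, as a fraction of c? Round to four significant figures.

First combine the drone and interstellar probe (S''→S'): u₁ = (0.6559 + 0.8194)/(1 + 0.6559×0.8194) = 1.4753/1.53744446 = 0.95958.
Then combine with the platform (S'→S): u = (0.95958 + 0.813)/(1 + 0.95958×0.813) = 1.77258/1.78013854 = 0.99575.

0.9958c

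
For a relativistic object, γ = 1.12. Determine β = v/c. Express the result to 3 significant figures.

β = √(1 − 1/γ²) = √(1 − 1/1.2544) = √0.202806 = 0.450.

0.450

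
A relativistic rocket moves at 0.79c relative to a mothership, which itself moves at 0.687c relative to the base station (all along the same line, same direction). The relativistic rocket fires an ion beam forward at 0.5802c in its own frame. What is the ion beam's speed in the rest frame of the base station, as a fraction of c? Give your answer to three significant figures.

First combine the ion beam and relativistic rocket (S''→S'): u₁ = (0.5802 + 0.79)/(1 + 0.5802×0.79) = 1.3702/1.458358 = 0.93955.
Then combine with the mothership (S'→S): u = (0.93955 + 0.687)/(1 + 0.93955×0.687) = 1.62655/1.64547085 = 0.9885.

0.989c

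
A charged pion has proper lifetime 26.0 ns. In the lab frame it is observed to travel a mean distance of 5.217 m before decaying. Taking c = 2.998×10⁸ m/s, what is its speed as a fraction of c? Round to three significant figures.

0.556c

d = βγcτ ⇒ βγ = d/(cτ) = 5.217 m / (7.7948 m) = 0.66929.
β = (βγ)/√(1+(βγ)²) = 0.66929/√1.447949 = 0.556.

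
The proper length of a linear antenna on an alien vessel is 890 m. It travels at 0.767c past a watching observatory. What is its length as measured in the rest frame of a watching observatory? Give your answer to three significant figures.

γ = 1/√(1 − β²) = 1/√(1 − 0.588289) = 1/√0.411711 = 1/0.641647 = 1.5585.
Length contraction: L = L₀/γ = 890/1.5585 = 571 m.

571 m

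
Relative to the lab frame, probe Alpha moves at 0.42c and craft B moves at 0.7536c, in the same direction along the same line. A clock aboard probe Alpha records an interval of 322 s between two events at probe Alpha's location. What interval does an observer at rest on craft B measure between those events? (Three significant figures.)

Speed of probe Alpha in craft B's frame: u = (v_A − v_B)/(1 − v_A v_B/c²) = (0.42 − 0.7536)/(1 − 0.42×0.7536) = −0.3336/0.683488 = −0.48808; |u| = 0.48808c.
γ for this relative speed: γ = 1/√(1 − 0.238222) = 1.1457.
The clock on probe Alpha records proper time, so craft B measures Δt = γΔτ = 1.1457 × 322 = 369 s.

369 s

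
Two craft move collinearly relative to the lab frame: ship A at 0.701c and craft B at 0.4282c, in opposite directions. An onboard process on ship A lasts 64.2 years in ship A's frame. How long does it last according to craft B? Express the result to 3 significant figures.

The velocity of ship A relative to craft B is (0.701 + 0.4282)c / (1 + 0.701×0.4282) = 0.8685c; relative speed 0.8685c.
γ for this relative speed: γ = 1/√(1 − 0.754292) = 2.0174.
The clock on ship A records proper time, so craft B measures Δt = γΔτ = 2.0174 × 64.2 = 130 years.

130 years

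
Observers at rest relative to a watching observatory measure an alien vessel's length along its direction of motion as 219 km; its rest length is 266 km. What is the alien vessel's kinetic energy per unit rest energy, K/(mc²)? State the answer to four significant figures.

0.2146

From L = L₀/γ: γ = 266/219 = 1.21461.
K/(mc²) = γ − 1 = 1.21461 − 1 = 0.2146.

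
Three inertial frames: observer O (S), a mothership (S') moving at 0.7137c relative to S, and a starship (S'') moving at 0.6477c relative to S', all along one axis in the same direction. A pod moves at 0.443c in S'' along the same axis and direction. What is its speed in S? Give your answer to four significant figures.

0.9728c

Compose velocities in two stages. Stage 1 (into S'): u₁ = (0.443+0.6477)/(1+0.443×0.6477) = 0.84752.
Stage 2 (into S): u = (0.84752+0.7137)/(1+0.84752×0.7137) = 0.9728, so the speed is 0.9728c.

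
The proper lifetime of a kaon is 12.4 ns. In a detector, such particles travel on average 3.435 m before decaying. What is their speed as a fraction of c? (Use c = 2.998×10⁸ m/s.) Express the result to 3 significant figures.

Lab distance = (lab lifetime)·v = γτ·βc, so βγ = d/(cτ) = 3.435/(2.998×10⁸ × 1.240×10^-8) = 0.924.
With βγ = 0.924: γ² = 1 + (βγ)² = 1.853776, and β = (βγ)/γ = 0.924/1.36153 = 0.679.

0.679c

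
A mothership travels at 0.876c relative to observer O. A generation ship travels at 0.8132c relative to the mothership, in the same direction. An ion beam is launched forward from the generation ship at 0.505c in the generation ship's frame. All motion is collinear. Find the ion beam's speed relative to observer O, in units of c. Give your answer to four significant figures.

Apply u = (u'+v)/(1+u'v) twice. Ion beam in the mothership frame: (0.505+0.8132)/(1+0.505·0.8132) = 1.3182/1.410666 = 0.93445c.
That velocity, transformed to the rest frame of observer O: (0.93445+0.876)/(1+0.93445·0.876) = 1.81045/1.8185782 = 0.99553c.

0.9955c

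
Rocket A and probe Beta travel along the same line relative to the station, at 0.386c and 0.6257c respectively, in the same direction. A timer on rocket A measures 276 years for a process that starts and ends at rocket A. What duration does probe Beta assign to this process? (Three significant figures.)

291 years

Speed of rocket A in probe Beta's frame: u = (v_A − v_B)/(1 − v_A v_B/c²) = (0.386 − 0.6257)/(1 − 0.386×0.6257) = −0.2397/0.7584798 = −0.31603; |u| = 0.31603c.
γ for this relative speed: γ = 1/√(1 − 0.099875) = 1.054.
Rocket A's interval is proper; time dilation gives Δt_B = γΔτ = 1.054 × 276 years = 291 years.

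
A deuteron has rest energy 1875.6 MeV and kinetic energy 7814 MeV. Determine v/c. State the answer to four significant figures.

K = (γ−1)mc², so γ = 1 + 7814/1875.6 = 5.1661.
Then v/c = √(1 − γ⁻²) = √(1 − 0.0374692) = √0.9625308 = 0.9811.

0.9811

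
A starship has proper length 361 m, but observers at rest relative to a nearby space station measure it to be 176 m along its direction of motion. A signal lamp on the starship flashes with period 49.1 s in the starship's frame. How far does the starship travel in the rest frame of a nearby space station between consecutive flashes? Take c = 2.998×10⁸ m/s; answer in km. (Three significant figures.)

Length contraction gives γ = L₀/L = 361/176 = 2.05114.
β = √(1 − 1/γ²) = 0.8731. Lab-frame period = γτ = 2.05114×49.1 s = 100.71 s. Distance = βc × γτ = 0.8731 × 2.998×10⁸ m/s × 100.71 s = 2.6361×10^10 m = 2.64×10^7 km.

2.64×10^7 km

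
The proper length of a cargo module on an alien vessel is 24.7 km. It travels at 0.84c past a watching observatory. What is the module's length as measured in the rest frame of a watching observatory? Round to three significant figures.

13.4 km

β² = 0.7056, so γ = 1/√0.2944 = 1.843.
Along the direction of motion the measured length is L₀/γ = 24.7/1.843 = 13.4 km.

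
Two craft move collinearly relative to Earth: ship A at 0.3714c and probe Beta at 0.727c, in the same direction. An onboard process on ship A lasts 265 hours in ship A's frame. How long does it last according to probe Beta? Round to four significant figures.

The velocity of ship A relative to probe Beta is (0.3714 − 0.727)c / (1 − 0.3714×0.727) = −0.48713c; relative speed 0.48713c.
At |u| = 0.48713c, γ = (1 − 0.237296)^(−1/2) = 1.145.
The clock on ship A records proper time, so probe Beta measures Δt = γΔτ = 1.145 × 265 = 303.4 hours.

303.4 hours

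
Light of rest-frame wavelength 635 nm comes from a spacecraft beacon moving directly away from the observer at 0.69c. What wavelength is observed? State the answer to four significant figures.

1483 nm

Relativistic Doppler for wavelength: λ_obs = λ_src · √((1+β)/(1−β)).
With β = 0.69: factor = √(1.69/0.31) = 2.3349.
λ_obs = 635 × 2.3349 = 1483 nm.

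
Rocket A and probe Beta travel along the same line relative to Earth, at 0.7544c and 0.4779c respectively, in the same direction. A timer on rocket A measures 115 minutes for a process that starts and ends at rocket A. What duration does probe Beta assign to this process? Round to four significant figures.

Transform rocket A's velocity into probe Beta's frame: (0.7544 − 0.4779)/(1 − 0.7544·0.4779) = 0.2765/0.63947224, so the relative speed is 0.43239c.
γ for this relative speed: γ = 1/√(1 − 0.186961) = 1.109.
Rocket A's interval is proper; time dilation gives Δt_B = γΔτ = 1.109 × 115 minutes = 127.5 minutes.

127.5 minutes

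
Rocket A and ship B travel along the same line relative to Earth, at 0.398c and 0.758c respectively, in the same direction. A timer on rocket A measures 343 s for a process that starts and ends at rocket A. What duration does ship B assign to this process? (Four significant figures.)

Transform rocket A's velocity into ship B's frame: (0.398 − 0.758)/(1 − 0.398·0.758) = −0.36/0.698316, so the relative speed is 0.51553c.
γ for this relative speed: γ = 1/√(1 − 0.265771) = 1.167.
Rocket A's interval is proper; time dilation gives Δt_B = γΔτ = 1.167 × 343 s = 400.3 s.

400.3 s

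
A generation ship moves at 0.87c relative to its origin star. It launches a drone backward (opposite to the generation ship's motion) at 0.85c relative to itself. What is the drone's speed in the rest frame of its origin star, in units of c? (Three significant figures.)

In units of c, u = (u' + v)/(1 + u'v) with u' = −0.85 and v = 0.87.
Numerator: −0.85 + 0.87 = 0.02. Denominator: 1 + (−0.85)(0.87) = 0.2605.
u = 0.02/0.2605 = 0.076775, so the speed is 0.0768c.

0.0768c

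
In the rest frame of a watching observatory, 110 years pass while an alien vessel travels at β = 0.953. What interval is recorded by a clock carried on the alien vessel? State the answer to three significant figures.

β² = 0.908209, so γ = 1/√0.091791 = 3.3007.
The alien vessel's clock runs slow as seen from a watching observatory, so Δτ = Δt/γ = 110/3.3007 = 33.3 years.

33.3 years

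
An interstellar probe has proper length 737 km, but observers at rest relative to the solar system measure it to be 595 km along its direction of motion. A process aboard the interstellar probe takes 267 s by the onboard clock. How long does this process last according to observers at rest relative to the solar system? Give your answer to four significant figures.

330.7 s

γ = L₀/L = 737/595 = 1.23866.
The same γ dilates the second interval: 1.23866 × 267 s = 330.7 s.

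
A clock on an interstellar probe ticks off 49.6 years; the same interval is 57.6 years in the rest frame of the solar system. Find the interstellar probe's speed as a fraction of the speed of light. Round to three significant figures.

γ = Δt/Δτ = 57.6/49.6 = 1.1613.
β = √(1 − 1/γ²) = √(1 − 0.7415) = √0.2585 = 0.508.

0.508c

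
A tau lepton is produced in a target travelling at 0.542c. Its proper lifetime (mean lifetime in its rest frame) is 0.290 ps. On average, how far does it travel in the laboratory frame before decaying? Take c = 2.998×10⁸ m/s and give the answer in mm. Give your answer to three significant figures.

Lorentz factor: γ = (1 − 0.293764)^(−1/2) = 1.1899.
Lab-frame lifetime: Δt = γτ = 1.1899 × 0.290 ps = 0.34507 ps.
Distance: d = vΔt = 0.542 × 2.998×10⁸ m/s × 3.4507×10^-13 s = 5.61×10^-5 m = 0.0561 mm.

0.0561 mm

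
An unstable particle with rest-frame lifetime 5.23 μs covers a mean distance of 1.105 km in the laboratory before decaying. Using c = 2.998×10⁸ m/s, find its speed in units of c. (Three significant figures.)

Let x = d/(cτ) = 1105 m / (2.998×10⁸ m/s × 5.230×10^-6 s) = 0.70474. Since d = βγcτ, x = βγ = β/√(1−β²).
Solving: β² = x²/(1+x²) = 0.496658/1.496658 = 0.331845, so β = 0.576.

0.576c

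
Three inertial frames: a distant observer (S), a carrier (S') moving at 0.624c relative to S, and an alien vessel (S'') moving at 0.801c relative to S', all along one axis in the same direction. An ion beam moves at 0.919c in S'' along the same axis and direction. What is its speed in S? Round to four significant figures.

0.9978c

Compose velocities in two stages. Stage 1 (into S'): u₁ = (0.919+0.801)/(1+0.919×0.801) = 0.99072.
Stage 2 (into S): u = (0.99072+0.624)/(1+0.99072×0.624) = 0.99784, so the speed is 0.9978c.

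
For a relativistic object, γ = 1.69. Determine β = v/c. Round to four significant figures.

β = √(1 − 1/γ²) = √(1 − 1/2.8561) = √0.649872 = 0.8061.

0.8061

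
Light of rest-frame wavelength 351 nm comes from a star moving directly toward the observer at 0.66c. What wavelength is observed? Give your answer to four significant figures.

158.9 nm

Relativistic Doppler for wavelength: λ_obs = λ_src · √((1−β)/(1+β)).
With β = 0.66: factor = √(0.34/1.66) = 0.45257.
λ_obs = 351 × 0.45257 = 158.9 nm.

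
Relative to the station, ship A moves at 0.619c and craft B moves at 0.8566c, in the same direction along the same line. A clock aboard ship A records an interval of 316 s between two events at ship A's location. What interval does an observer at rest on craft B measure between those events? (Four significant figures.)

366.3 s

Speed of ship A in craft B's frame: u = (v_A − v_B)/(1 − v_A v_B/c²) = (0.619 − 0.8566)/(1 − 0.619×0.8566) = −0.2376/0.4697646 = −0.50579; |u| = 0.50579c.
γ for this relative speed: γ = 1/√(1 − 0.255824) = 1.1592.
Ship A's interval is proper; time dilation gives Δt_B = γΔτ = 1.1592 × 316 s = 366.3 s.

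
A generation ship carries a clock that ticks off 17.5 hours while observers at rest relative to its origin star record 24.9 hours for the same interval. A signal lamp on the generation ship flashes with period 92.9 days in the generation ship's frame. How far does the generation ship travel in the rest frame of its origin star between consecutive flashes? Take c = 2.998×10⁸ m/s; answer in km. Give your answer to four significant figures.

γ = Δt/Δτ = 24.9/17.5 = 1.42286.
β = √(1 − 1/γ²) = 0.71138. Lab-frame period = γτ = 1.42286×92.9 days = 132.18 days. Distance = βc × γτ = 0.71138 × 2.998×10⁸ m/s × 11420352 s = 2.4356×10^15 m = 2.436×10^12 km.

2.436×10^12 km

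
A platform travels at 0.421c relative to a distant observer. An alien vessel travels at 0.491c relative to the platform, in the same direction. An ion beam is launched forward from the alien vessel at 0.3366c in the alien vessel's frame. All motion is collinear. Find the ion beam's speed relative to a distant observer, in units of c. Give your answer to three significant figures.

Apply u = (u'+v)/(1+u'v) twice. Ion beam in the platform frame: (0.3366+0.491)/(1+0.3366·0.491) = 0.8276/1.1652706 = 0.71022c.
That velocity, transformed to the rest frame of a distant observer: (0.71022+0.421)/(1+0.71022·0.421) = 1.13122/1.29900262 = 0.87084c.

0.871c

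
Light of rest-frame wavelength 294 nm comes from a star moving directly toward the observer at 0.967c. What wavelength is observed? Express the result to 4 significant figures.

38.08 nm

Relativistic Doppler for wavelength: λ_obs = λ_src · √((1−β)/(1+β)).
With β = 0.967: factor = √(0.033/1.967) = 0.12953.
λ_obs = 294 × 0.12953 = 38.08 nm.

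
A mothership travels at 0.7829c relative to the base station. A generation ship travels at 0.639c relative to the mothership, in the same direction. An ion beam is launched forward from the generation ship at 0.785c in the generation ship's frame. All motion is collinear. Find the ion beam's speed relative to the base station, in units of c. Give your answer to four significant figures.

Compose velocities in two stages. Stage 1 (into S'): u₁ = (0.785+0.639)/(1+0.785×0.639) = 0.94831.
Stage 2 (into S): u = (0.94831+0.7829)/(1+0.94831×0.7829) = 0.99356, so the speed is 0.9936c.

0.9936c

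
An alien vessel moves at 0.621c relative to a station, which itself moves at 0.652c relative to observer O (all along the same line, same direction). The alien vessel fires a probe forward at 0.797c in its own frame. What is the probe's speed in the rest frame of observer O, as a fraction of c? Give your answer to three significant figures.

Apply u = (u'+v)/(1+u'v) twice. Probe in the station frame: (0.797+0.621)/(1+0.797·0.621) = 1.418/1.494937 = 0.94853c.
That velocity, transformed to the rest frame of observer O: (0.94853+0.652)/(1+0.94853·0.652) = 1.60053/1.61844156 = 0.98893c.

0.989c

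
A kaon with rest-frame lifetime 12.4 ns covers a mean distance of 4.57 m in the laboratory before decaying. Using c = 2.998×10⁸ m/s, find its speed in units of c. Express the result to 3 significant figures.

0.776c

d = βγcτ ⇒ βγ = d/(cτ) = 4.570 m / (3.71752 m) = 1.2293.
β = (βγ)/√(1+(βγ)²) = 1.2293/√2.51118 = 0.776.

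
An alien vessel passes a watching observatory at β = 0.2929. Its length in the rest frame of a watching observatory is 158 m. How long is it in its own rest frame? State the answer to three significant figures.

γ = 1/√(1 − β²) = 1/√(1 − 0.08579041) = 1/√0.91420959 = 1/0.956143 = 1.0459.
Proper length: L₀ = γ·L = 1.0459 × 158 = 165 m.

165 m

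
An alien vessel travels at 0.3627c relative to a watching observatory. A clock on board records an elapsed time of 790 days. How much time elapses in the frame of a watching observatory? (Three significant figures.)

With β = 0.3627, γ = 1/√(1 − 0.3627²) = 1/√0.86844871 = 1.0731.
The onboard clock measures proper time, so the interval in the rest frame of a watching observatory is dilated: Δt = γ·Δτ = 1.0731 × 790 days = 848 days.

848 days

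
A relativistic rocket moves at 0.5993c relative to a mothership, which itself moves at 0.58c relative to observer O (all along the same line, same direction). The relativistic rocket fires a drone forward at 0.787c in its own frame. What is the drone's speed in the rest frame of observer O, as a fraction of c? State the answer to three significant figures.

0.984c

Apply u = (u'+v)/(1+u'v) twice. Drone in the mothership frame: (0.787+0.5993)/(1+0.787·0.5993) = 1.3863/1.4716491 = 0.942c.
That velocity, transformed to the rest frame of observer O: (0.942+0.58)/(1+0.942·0.58) = 1.522/1.54636 = 0.98425c.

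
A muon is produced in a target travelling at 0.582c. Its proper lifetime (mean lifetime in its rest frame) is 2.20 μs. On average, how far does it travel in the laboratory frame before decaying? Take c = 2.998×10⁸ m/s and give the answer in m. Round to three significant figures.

472 m

β² = 0.338724, so γ = 1/√0.661276 = 1.2297.
Lab-frame lifetime: Δt = γτ = 1.2297 × 2.20 μs = 2.7053 μs.
Distance: d = vΔt = 0.582 × 2.998×10⁸ m/s × 2.7053×10^-6 s = 472 m.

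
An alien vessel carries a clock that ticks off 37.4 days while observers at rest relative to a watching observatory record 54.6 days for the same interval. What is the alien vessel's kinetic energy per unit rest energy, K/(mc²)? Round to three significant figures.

0.460

The time-dilation ratio gives γ = 54.6/37.4 = 1.45989.
K/(mc²) = γ − 1 = 1.45989 − 1 = 0.460.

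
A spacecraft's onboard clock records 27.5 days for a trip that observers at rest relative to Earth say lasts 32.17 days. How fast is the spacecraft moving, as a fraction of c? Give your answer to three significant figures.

0.519c

γ = Δt/Δτ = 32.17/27.5 = 1.1698.
β = √(1 − 1/γ²) = √(1 − 0.730763) = √0.269237 = 0.519.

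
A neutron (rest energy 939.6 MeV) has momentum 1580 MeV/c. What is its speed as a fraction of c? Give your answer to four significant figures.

0.8595c

pc/(mc²) = 1580/939.6 = 1.6816 = βγ = β/√(1−β²).
So β² = x²/(1 + x²) with x = 1.6816: x² = 2.82778, β² = 2.82778/3.82778 = 0.738752, β = 0.8595.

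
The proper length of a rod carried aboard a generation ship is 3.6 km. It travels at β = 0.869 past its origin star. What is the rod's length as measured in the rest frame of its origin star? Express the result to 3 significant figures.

γ = 1/√(1 − β²) = 1/√(1 − 0.755161) = 1/√0.244839 = 1/0.494812 = 2.021.
Along the direction of motion the measured length is L₀/γ = 3.6/2.021 = 1.78 km.

1.78 km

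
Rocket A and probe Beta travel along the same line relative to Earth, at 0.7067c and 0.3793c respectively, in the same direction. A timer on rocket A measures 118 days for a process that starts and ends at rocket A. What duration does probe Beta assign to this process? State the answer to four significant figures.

The velocity of rocket A relative to probe Beta is (0.7067 − 0.3793)c / (1 − 0.7067×0.3793) = 0.4473c; relative speed 0.4473c.
γ for this relative speed: γ = 1/√(1 − 0.200077) = 1.1181.
The clock on rocket A records proper time, so probe Beta measures Δt = γΔτ = 1.1181 × 118 = 131.9 days.

131.9 days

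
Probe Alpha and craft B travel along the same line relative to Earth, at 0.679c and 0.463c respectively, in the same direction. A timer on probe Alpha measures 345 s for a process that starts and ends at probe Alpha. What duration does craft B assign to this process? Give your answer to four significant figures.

Speed of probe Alpha in craft B's frame: u = (v_A − v_B)/(1 − v_A v_B/c²) = (0.679 − 0.463)/(1 − 0.679×0.463) = 0.216/0.685623 = 0.31504; |u| = 0.31504c.
At |u| = 0.31504c, γ = (1 − 0.0992502)^(−1/2) = 1.0537.
Probe Alpha's interval is proper; time dilation gives Δt_B = γΔτ = 1.0537 × 345 s = 363.5 s.

363.5 s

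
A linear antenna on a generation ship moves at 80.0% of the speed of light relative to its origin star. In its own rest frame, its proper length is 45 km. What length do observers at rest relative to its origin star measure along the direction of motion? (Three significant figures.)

27.0 km

γ = 1/√(1 − β²) = 1/√(1 − 0.64) = 1/√0.36 = 1/0.6 = 1.6667.
Length contraction: L = L₀/γ = 45/1.6667 = 27.0 km.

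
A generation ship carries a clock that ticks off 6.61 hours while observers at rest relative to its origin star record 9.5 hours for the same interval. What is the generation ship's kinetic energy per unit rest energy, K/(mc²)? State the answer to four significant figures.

0.4372

The time-dilation ratio gives γ = 9.5/6.61 = 1.43722.
Since K = (γ−1)mc², K/(mc²) = 1.43722 − 1 = 0.4372.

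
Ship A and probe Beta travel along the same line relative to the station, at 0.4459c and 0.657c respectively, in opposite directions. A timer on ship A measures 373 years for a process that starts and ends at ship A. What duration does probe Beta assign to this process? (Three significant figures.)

The velocity of ship A relative to probe Beta is (0.4459 + 0.657)c / (1 + 0.4459×0.657) = 0.85301c; relative speed 0.85301c.
γ for this relative speed: γ = 1/√(1 − 0.727626) = 1.9161.
The clock on ship A records proper time, so probe Beta measures Δt = γΔτ = 1.9161 × 373 = 715 years.

715 years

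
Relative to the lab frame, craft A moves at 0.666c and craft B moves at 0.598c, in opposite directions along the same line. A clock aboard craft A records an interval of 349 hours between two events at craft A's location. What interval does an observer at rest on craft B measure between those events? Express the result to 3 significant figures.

Transform craft A's velocity into craft B's frame: (0.666 + 0.598)/(1 + 0.666·0.598) = 1.264/1.398268, so the relative speed is 0.90398c.
γ for this relative speed: γ = 1/√(1 − 0.81718) = 2.3388.
Craft A's interval is proper; time dilation gives Δt_B = γΔτ = 2.3388 × 349 hours = 816 hours.

816 hours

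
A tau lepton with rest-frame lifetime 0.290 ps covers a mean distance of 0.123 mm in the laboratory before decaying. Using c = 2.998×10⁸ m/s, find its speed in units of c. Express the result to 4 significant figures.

0.8166c

d = βγcτ ⇒ βγ = d/(cτ) = 1.230×10^-4 m / (8.6942×10^-5 m) = 1.4147.
β = (βγ)/√(1+(βγ)²) = 1.4147/√3.00138 = 0.8166.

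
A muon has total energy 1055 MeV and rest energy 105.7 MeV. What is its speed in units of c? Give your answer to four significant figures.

Total energy E = γmc² gives γ = 1055/105.7 = 9.9811.
Hence β = √(1 − 1/γ²) = √(1 − 0.0100379) = √0.9899621 = 0.9950.

0.9950c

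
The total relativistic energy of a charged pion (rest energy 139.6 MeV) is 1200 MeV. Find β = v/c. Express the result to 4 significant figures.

γ = E/(mc²) = 1200/139.6 = 8.596.
β = √(1 − 1/γ²) = √(1 − 0.0135334) = √0.9864666 = 0.9932.

0.9932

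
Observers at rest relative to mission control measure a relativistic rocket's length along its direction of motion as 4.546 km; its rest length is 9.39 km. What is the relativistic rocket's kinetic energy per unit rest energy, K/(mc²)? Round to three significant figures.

Length contraction gives γ = L₀/L = 9.39/4.546 = 2.06555.
Since K = (γ−1)mc², K/(mc²) = 2.06555 − 1 = 1.07.

1.07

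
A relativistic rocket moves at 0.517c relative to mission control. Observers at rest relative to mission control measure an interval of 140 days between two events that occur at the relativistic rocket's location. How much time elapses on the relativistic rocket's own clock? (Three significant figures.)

120 days

With β = 0.517, γ = 1/√(1 − 0.517²) = 1/√0.732711 = 1.1682.
The moving clock records proper time: Δτ = Δt/γ = 140/1.1682 = 120 days.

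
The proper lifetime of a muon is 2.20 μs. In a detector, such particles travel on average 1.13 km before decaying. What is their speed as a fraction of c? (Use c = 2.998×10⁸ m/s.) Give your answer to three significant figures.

0.864c

Let x = d/(cτ) = 1130 m / (2.998×10⁸ m/s × 2.200×10^-6 s) = 1.7133. Since d = βγcτ, x = βγ = β/√(1−β²).
Solving: β² = x²/(1+x²) = 2.9354/3.9354 = 0.745896, so β = 0.864.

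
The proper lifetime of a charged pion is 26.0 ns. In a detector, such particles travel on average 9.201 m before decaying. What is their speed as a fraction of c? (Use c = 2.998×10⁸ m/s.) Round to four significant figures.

d = βγcτ ⇒ βγ = d/(cτ) = 9.201 m / (7.7948 m) = 1.1804.
β = (βγ)/√(1+(βγ)²) = 1.1804/√2.39334 = 0.7630.

0.7630c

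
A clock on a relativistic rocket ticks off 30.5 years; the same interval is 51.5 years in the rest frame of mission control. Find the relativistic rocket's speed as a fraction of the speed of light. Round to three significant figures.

γ = Δt/Δτ = 51.5/30.5 = 1.6885.
β = √(1 − 1/γ²) = √(1 − 0.35075) = √0.64925 = 0.806.

0.806c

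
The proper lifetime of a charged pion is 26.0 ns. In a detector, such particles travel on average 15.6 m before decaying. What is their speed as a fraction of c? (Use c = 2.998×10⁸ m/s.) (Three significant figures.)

d = βγcτ ⇒ βγ = d/(cτ) = 15.60 m / (7.7948 m) = 2.0013.
β = (βγ)/√(1+(βγ)²) = 2.0013/√5.0052 = 0.895.

0.895c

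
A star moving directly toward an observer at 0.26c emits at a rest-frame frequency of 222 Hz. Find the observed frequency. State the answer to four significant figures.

289.7 Hz

Relativistic Doppler (source moving toward): f_obs = f_src · √((1+β)/(1−β)).
With β = 0.26: factor = √(1.26/0.74) = 1.3049.
f_obs = 222 × 1.3049 = 289.7 Hz.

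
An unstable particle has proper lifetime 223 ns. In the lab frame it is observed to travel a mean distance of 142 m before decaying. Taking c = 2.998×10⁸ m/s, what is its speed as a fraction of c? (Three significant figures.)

d = βγcτ ⇒ βγ = d/(cτ) = 142.0 m / (66.8554 m) = 2.124.
β = (βγ)/√(1+(βγ)²) = 2.124/√5.51138 = 0.905.

0.905c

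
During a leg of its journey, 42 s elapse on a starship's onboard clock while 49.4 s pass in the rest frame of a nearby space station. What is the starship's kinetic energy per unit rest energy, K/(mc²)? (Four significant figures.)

0.1762

The time-dilation ratio gives γ = 49.4/42 = 1.17619.
Since K = (γ−1)mc², K/(mc²) = 1.17619 − 1 = 0.1762.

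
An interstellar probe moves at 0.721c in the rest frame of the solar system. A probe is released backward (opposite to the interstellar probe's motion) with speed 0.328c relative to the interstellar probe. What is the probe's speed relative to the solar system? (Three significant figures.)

0.515c

In units of c, u = (u' + v)/(1 + u'v) with u' = −0.328 and v = 0.721.
Numerator: −0.328 + 0.721 = 0.393. Denominator: 1 + (−0.328)(0.721) = 0.763512.
u = 0.393/0.763512 = 0.51473, so the speed is 0.515c.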